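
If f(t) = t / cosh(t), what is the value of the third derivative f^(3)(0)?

Invert the denominator's series and multiply.
The coefficient of t^3 in the expansion is -1/2, so f′′′(0) = 3! * (-1/2) = -3.

-3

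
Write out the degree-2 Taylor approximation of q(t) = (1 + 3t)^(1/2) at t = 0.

-9*t^2/8 + 3*t/2 + 1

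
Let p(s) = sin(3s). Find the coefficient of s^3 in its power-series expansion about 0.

c_3 = p′′′(0)/3! = -9/2.

-9/2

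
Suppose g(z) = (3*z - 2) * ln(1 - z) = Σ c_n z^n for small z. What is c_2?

Multiply each power in the prefactor through the base expansion.
g(0) = 0
g′(0) = 2
g′′(0) = -4

-2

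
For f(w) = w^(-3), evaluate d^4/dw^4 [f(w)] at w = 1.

360

Differentiate repeatedly and evaluate at the center.
From the series, [(w - 1)^4] f = 15; multiply by 4! = 24 to get 360.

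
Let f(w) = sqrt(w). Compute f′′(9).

Compute the successive derivatives at the expansion point and divide by k!.
The coefficient of (w - 9)^2 in the expansion is -1/216, so f′′(9) = 2! * (-1/216) = -1/108.

-1/108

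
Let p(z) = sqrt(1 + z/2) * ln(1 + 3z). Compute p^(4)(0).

-6849/16

Multiply the two series term by term and collect like powers.
The coefficient of z^4 in the expansion is -2283/128, so p^(4)(0) = 4! * (-2283/128) = -6849/16.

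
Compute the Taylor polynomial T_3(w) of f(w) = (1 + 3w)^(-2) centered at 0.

-108*w^3 + 27*w^2 - 6*w + 1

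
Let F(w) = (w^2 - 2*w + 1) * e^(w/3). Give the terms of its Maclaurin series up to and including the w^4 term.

85*w^4/1944 + 37*w^3/162 + 7*w^2/18 - 5*w/3 + 1

Multiply each power in the prefactor through the base expansion.
F(0) = 1
F′(0) = -5/3
F′′(0) = 7/9
F′′′(0) = 37/27
F^(4)(0) = 85/81
Then c_k = F^(k)(0)/k! gives each Taylor coefficient.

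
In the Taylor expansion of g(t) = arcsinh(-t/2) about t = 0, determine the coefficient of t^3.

[t^0] = 0;  [t^1] = -1/2;  [t^2] = 0;  [t^3] = 1/48.

1/48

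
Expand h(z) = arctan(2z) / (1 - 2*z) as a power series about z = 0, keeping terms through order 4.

32*z^4/3 + 16*z^3/3 + 4*z^2 + 2*z

Expand 1/(denominator) as a geometric series and multiply by the numerator's series.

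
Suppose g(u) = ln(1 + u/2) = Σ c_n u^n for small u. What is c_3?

1/24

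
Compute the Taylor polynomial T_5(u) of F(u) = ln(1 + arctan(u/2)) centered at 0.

u^5/480 + u^4/192 - u^2/8 + u/2

Compose series: expand the inner function first, then feed it into the outer expansion.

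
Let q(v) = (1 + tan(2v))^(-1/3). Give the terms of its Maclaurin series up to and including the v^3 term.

-184*v^3/81 + 8*v^2/9 - 2*v/3 + 1

Let u equal the inner series; expand the outer function in u and truncate.
q(0) = 1
q′(0) = -2/3
q′′(0) = 16/9
q′′′(0) = -368/27
Dividing each by k! gives the coefficients c_0, ..., c_3.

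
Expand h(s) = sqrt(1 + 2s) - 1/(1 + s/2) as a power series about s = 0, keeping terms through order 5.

Expand each term separately and add.
h(0) = 0
h′(0) = 3/2
h′′(0) = -3/2
h′′′(0) = 15/4
h^(4)(0) = -33/2
h^(5)(0) = 435/4

29*s^5/32 - 11*s^4/16 + 5*s^3/8 - 3*s^2/4 + 3*s/2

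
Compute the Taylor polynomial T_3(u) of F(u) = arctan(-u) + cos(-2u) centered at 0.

u^3/3 - 2*u^2 - u + 1

Add the two expansions coefficient-wise.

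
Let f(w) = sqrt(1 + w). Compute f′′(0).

-1/4

The coefficient of w^2 in the expansion is -1/8, so f′′(0) = 2! * (-1/8) = -1/4.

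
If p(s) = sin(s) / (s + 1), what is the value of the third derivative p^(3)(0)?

Expand 1/(denominator) as a geometric series and multiply by the numerator's series.
The coefficient of s^3 in the expansion is 5/6, so p′′′(0) = 3! * (5/6) = 5.

5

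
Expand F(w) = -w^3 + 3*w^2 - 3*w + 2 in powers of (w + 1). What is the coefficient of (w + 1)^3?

-1

Use the known series and substitute for the argument.
[(w + 1)^0] = 9;  [(w + 1)^1] = -12;  [(w + 1)^2] = 6;  [(w + 1)^3] = -1.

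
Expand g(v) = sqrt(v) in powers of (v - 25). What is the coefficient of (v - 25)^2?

-1/1000

c_2 = g′′(25)/2! = -1/1000.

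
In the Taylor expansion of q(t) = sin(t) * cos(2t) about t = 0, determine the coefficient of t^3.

Multiply the two series term by term and collect like powers.

-13/6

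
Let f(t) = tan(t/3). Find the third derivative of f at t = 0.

2/27

From the series, [t^3] f = 1/81; multiply by 3! = 6 to get 2/27.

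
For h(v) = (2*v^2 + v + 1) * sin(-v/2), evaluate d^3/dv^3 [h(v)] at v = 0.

Distribute the polynomial across the series and collect like powers.
The coefficient of v^3 in the expansion is -47/48, so h′′′(0) = 3! * (-47/48) = -47/8.

-47/8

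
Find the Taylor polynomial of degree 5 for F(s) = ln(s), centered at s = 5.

(s - 5)^5/15625 - (s - 5)^4/2500 + (s - 5)^3/375 - (s - 5)^2/50 + (s - 5)/5 + ln(5)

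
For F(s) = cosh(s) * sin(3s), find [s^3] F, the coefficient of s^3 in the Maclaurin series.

-3

Take the Cauchy product of the two expansions.
[s^0] = 0;  [s^1] = 3;  [s^2] = 0;  [s^3] = -3.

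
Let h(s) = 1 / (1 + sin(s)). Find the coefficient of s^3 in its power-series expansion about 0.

Write 1/(1+u) = 1 - u + u^2 - u^3 + ... and substitute the series for u.
h(0) = 1
h′(0) = -1
h′′(0) = 2
h′′′(0) = -5
The Taylor polynomial is Σ h^(k)(0)/k! · s^k.

-5/6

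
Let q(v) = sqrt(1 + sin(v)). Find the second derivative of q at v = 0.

Compose series: expand the inner function first, then feed it into the outer expansion.
The coefficient of v^2 in the expansion is -1/8, so q′′(0) = 2! * (-1/8) = -1/4.

-1/4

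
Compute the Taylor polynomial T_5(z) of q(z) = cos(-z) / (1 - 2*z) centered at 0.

337*z^5/12 + 337*z^4/24 + 7*z^3 + 7*z^2/2 + 2*z + 1

Multiply the numerator's expansion by the denominator's geometric series.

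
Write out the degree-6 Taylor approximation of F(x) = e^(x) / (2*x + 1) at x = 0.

Multiply the numerator's expansion by the denominator's geometric series.
F(0) = 1
F′(0) = -1
F′′(0) = 5
F′′′(0) = -29
F^(4)(0) = 233
F^(5)(0) = -2329
F^(6)(0) = 27949

27949*x^6/720 - 2329*x^5/120 + 233*x^4/24 - 29*x^3/6 + 5*x^2/2 - x + 1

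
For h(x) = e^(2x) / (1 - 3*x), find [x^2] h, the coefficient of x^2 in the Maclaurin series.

Multiply the numerator's expansion by the denominator's geometric series.
[x^0] = 1;  [x^1] = 5;  [x^2] = 17.
So c_2 = h′′(0)/2! = 17.

17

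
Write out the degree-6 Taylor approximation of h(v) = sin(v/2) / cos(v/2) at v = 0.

Invert the denominator's series and multiply.

v^5/240 + v^3/24 + v/2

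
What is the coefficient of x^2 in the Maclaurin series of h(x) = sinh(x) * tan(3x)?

Expand each factor separately, then convolve coefficients.
[x^0] = 0;  [x^1] = 0;  [x^2] = 3.

3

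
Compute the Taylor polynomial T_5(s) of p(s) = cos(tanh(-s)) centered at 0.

3*s^4/8 - s^2/2 + 1

Plug the Maclaurin series of the inner function into that of the outer and collect terms.
p(0) = 1
p′(0) = 0
p′′(0) = -1
p′′′(0) = 0
p^(4)(0) = 9
p^(5)(0) = 0
Then c_k = p^(k)(0)/k! gives each Taylor coefficient.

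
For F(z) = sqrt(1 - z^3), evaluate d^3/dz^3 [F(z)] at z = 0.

-3

Use the known series and substitute for the argument.
The coefficient of z^3 in the expansion is -1/2, so F′′′(0) = 3! * (-1/2) = -3.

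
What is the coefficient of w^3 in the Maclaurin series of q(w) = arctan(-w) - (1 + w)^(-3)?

31/3

Add the two expansions coefficient-wise.
q(0) = -1
q′(0) = 2
q′′(0) = -12
q′′′(0) = 62
Dividing each by k! gives the coefficients c_0, ..., c_3.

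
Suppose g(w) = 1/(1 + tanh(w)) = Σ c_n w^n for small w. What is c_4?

1/3

Plug the Maclaurin series of the inner function into that of the outer and collect terms.
g(0) = 1
g′(0) = -1
g′′(0) = 2
g′′′(0) = -4
g^(4)(0) = 8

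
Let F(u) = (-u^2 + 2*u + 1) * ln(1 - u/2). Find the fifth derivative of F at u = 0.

1/2

Distribute the polynomial across the series and collect like powers.
From the series, [u^5] F = 1/240; multiply by 5! = 120 to get 1/2.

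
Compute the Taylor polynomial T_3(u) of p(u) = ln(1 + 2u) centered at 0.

Differentiate repeatedly and evaluate at the center.
p(0) = 0
p′(0) = 2
p′′(0) = -4
p′′′(0) = 16

8*u^3/3 - 2*u^2 + 2*u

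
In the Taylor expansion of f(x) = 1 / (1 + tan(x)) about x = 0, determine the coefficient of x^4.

Expand as Σ (-1)^k u^k with u equal to the inner function's series.
[x^0] = 1;  [x^1] = -1;  [x^2] = 1;  [x^3] = -4/3;  [x^4] = 5/3.

5/3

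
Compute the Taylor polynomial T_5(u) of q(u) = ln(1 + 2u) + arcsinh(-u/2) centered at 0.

8189*u^5/1280 - 4*u^4 + 43*u^3/16 - 2*u^2 + 3*u/2

Add the two expansions coefficient-wise.
q(0) = 0
q′(0) = 3/2
q′′(0) = -4
q′′′(0) = 129/8
q^(4)(0) = -96
q^(5)(0) = 24567/32
Dividing each by k! gives the coefficients c_0, ..., c_5.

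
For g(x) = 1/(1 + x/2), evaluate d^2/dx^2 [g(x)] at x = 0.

1/2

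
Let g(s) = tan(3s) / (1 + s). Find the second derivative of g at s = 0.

-6

Expand each factor separately, then convolve coefficients.
From the series, [s^2] g = -3; multiply by 2! = 2 to get -6.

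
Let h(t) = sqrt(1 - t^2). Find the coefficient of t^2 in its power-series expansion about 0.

Differentiate repeatedly and evaluate at the center.
h(0) = 1
h′(0) = 0
h′′(0) = -1

-1/2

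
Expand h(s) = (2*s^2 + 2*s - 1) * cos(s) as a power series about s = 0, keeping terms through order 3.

Shift and add copies of the series according to the polynomial's terms.
[s^0] = -1;  [s^1] = 2;  [s^2] = 5/2;  [s^3] = -1.

-s^3 + 5*s^2/2 + 2*s - 1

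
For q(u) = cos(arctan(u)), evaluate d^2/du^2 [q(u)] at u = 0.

Plug the Maclaurin series of the inner function into that of the outer and collect terms.
From the series, [u^2] q = -1/2; multiply by 2! = 2 to get -1.

-1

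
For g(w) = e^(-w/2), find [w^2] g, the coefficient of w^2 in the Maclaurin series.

1/8

Differentiate repeatedly and evaluate at the center.
g(0) = 1
g′(0) = -1/2
g′′(0) = 1/4
The Taylor polynomial is Σ g^(k)(0)/k! · w^k.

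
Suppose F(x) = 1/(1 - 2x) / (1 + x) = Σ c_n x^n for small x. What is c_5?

21

Expand each factor separately, then convolve coefficients.
F(0) = 1
F′(0) = 1
F′′(0) = 6
F′′′(0) = 30
F^(4)(0) = 264
F^(5)(0) = 2520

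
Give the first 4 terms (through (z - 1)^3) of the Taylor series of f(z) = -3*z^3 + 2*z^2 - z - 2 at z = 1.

f(1) = -4
f′(1) = -6
f′′(1) = -14
f′′′(1) = -18
The Taylor polynomial is Σ f^(k)(1)/k! · (z - 1)^k.

-3*(z - 1)^3 - 7*(z - 1)^2 - 6*(z - 1) - 4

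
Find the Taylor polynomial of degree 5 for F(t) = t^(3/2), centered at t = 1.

-3*(t - 1)^5/256 + 3*(t - 1)^4/128 - (t - 1)^3/16 + 3*(t - 1)^2/8 + 3*(t - 1)/2 + 1

Use the known series and substitute for the argument.
F(1) = 1
F′(1) = 3/2
F′′(1) = 3/4
F′′′(1) = -3/8
F^(4)(1) = 9/16
F^(5)(1) = -45/32
Then c_k = F^(k)(1)/k! gives each Taylor coefficient.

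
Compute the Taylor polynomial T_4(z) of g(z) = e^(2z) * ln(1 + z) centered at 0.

Multiply the two series term by term and collect like powers.
g(0) = 0
g′(0) = 1
g′′(0) = 3
g′′′(0) = 8
g^(4)(0) = 18
Then c_k = g^(k)(0)/k! gives each Taylor coefficient.

3*z^4/4 + 4*z^3/3 + 3*z^2/2 + z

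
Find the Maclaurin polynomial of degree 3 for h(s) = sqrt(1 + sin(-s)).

Let u equal the inner series; expand the outer function in u and truncate.

s^3/48 - s^2/8 - s/2 + 1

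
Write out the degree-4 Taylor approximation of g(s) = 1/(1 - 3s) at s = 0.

81*s^4 + 27*s^3 + 9*s^2 + 3*s + 1

[s^0] = 1;  [s^1] = 3;  [s^2] = 9;  [s^3] = 27;  [s^4] = 81.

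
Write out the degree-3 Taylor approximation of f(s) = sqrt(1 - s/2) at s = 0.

f(0) = 1
f′(0) = -1/4
f′′(0) = -1/16
f′′′(0) = -3/64

-s^3/128 - s^2/32 - s/4 + 1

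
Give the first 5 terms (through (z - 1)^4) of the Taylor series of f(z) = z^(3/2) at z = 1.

3*(z - 1)^4/128 - (z - 1)^3/16 + 3*(z - 1)^2/8 + 3*(z - 1)/2 + 1

Differentiate repeatedly and evaluate at the center.
f(1) = 1
f′(1) = 3/2
f′′(1) = 3/4
f′′′(1) = -3/8
f^(4)(1) = 9/16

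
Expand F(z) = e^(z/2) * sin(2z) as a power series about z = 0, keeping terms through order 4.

-5*z^4/8 - 13*z^3/12 + z^2 + 2*z

Multiply the two series term by term and collect like powers.
[z^0] = 0;  [z^1] = 2;  [z^2] = 1;  [z^3] = -13/12;  [z^4] = -5/8.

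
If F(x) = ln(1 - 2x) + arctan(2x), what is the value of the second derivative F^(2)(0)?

-4

Expand each term separately and add.
The coefficient of x^2 in the expansion is -2, so F′′(0) = 2! * (-2) = -4.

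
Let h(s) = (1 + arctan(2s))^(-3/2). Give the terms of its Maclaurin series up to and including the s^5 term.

-1049*s^5/40 + 155*s^4/8 - 27*s^3/2 + 15*s^2/2 - 3*s + 1

Plug the Maclaurin series of the inner function into that of the outer and collect terms.
h(0) = 1
h′(0) = -3
h′′(0) = 15
h′′′(0) = -81
h^(4)(0) = 465
h^(5)(0) = -3147
Then c_k = h^(k)(0)/k! gives each Taylor coefficient.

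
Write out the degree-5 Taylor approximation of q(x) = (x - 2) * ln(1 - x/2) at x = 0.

Multiply each power in the prefactor through the base expansion.
q(0) = 0
q′(0) = 1
q′′(0) = -1/2
q′′′(0) = -1/4
q^(4)(0) = -1/4
q^(5)(0) = -3/8
Then c_k = q^(k)(0)/k! gives each Taylor coefficient.

-x^5/320 - x^4/96 - x^3/24 - x^2/4 + x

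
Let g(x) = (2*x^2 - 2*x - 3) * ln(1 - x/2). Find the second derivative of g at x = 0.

Shift and add copies of the series according to the polynomial's terms.
From the series, [x^2] g = 11/8; multiply by 2! = 2 to get 11/4.

11/4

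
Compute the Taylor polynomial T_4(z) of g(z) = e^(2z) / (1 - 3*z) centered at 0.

Use 1/(1 - r) = Σ r^k on the denominator, then take the Cauchy product.
g(0) = 1
g′(0) = 5
g′′(0) = 34
g′′′(0) = 314
g^(4)(0) = 3784

473*z^4/3 + 157*z^3/3 + 17*z^2 + 5*z + 1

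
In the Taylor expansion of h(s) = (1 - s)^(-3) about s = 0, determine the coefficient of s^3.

10

Differentiate repeatedly and evaluate at the center.
h(0) = 1
h′(0) = 3
h′′(0) = 12
h′′′(0) = 60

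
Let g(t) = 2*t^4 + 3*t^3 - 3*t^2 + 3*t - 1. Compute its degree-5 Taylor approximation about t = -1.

g(-1) = -8
g′(-1) = 10
g′′(-1) = 0
g′′′(-1) = -30
g^(4)(-1) = 48
g^(5)(-1) = 0
Then c_k = g^(k)(-1)/k! gives each Taylor coefficient.

2*(t + 1)^4 - 5*(t + 1)^3 + 10*(t + 1) - 8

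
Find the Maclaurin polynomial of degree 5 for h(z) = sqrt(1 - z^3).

[z^0] = 1;  [z^1] = 0;  [z^2] = 0;  [z^3] = -1/2;  [z^4] = 0;  [z^5] = 0.

1 - z^3/2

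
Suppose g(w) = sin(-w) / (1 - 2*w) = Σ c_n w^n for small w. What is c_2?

Expand 1/(denominator) as a geometric series and multiply by the numerator's series.
[w^0] = 0;  [w^1] = -1;  [w^2] = -2.
So c_2 = g′′(0)/2! = -2.

-2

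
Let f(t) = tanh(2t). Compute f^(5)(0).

512

Apply the Taylor formula c_k = f^(k)(a)/k!.
The coefficient of t^5 in the expansion is 64/15, so f^(5)(0) = 5! * (64/15) = 512.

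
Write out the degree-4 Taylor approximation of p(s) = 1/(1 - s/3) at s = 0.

[s^0] = 1;  [s^1] = 1/3;  [s^2] = 1/9;  [s^3] = 1/27;  [s^4] = 1/81.

s^4/81 + s^3/27 + s^2/9 + s/3 + 1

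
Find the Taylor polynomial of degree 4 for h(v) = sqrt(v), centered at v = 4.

h(4) = 2
h′(4) = 1/4
h′′(4) = -1/32
h′′′(4) = 3/256
h^(4)(4) = -15/2048

-5*(v - 4)^4/16384 + (v - 4)^3/512 - (v - 4)^2/64 + (v - 4)/4 + 2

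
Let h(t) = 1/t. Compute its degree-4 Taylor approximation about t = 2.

[(t - 2)^0] = 1/2;  [(t - 2)^1] = -1/4;  [(t - 2)^2] = 1/8;  [(t - 2)^3] = -1/16;  [(t - 2)^4] = 1/32.

(t - 2)^4/32 - (t - 2)^3/16 + (t - 2)^2/8 - (t - 2)/4 + 1/2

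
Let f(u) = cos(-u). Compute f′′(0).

-1

From the series, [u^2] f = -1/2; multiply by 2! = 2 to get -1.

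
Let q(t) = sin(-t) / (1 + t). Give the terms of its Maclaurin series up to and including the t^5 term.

-101*t^5/120 + 5*t^4/6 - 5*t^3/6 + t^2 - t

Write out both Maclaurin series and multiply, keeping only the needed powers.
[t^0] = 0;  [t^1] = -1;  [t^2] = 1;  [t^3] = -5/6;  [t^4] = 5/6;  [t^5] = -101/120.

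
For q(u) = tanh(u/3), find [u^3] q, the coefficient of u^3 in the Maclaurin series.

-1/81

q(0) = 0
q′(0) = 1/3
q′′(0) = 0
q′′′(0) = -2/27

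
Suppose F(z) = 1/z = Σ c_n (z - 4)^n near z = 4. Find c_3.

Use the known series and substitute for the argument.
F(4) = 1/4
F′(4) = -1/16
F′′(4) = 1/32
F′′′(4) = -3/128
The Taylor polynomial is Σ F^(k)(4)/k! · (z - 4)^k.

-1/256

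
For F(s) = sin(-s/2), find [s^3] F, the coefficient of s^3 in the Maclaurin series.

1/48

Compute the successive derivatives at the expansion point and divide by k!.
[s^0] = 0;  [s^1] = -1/2;  [s^2] = 0;  [s^3] = 1/48.
So c_3 = F′′′(0)/3! = 1/48.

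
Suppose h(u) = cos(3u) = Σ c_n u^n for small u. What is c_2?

Differentiate repeatedly and evaluate at the center.
h(0) = 1
h′(0) = 0
h′′(0) = -9
So c_2 = h′′(0)/2! = -9/2.

-9/2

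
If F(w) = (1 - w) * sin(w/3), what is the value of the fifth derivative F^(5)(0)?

1/243

Distribute the polynomial across the series and collect like powers.
The coefficient of w^5 in the expansion is 1/29160, so F^(5)(0) = 5! * (1/29160) = 1/243.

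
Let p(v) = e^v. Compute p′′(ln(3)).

From the series, [(v - ln(3))^2] p = 3/2; multiply by 2! = 2 to get 3.

3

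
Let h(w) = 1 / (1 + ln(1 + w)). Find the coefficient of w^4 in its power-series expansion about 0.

Expand as Σ (-1)^k u^k with u equal to the inner function's series.
h(0) = 1
h′(0) = -1
h′′(0) = 3
h′′′(0) = -14
h^(4)(0) = 88
So c_4 = h^(4)(0)/4! = 11/3.

11/3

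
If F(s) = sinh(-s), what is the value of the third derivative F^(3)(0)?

-1

The coefficient of s^3 in the expansion is -1/6, so F′′′(0) = 3! * (-1/6) = -1.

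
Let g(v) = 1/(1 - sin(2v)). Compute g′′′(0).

40

Let u equal the inner series; expand the outer function in u and truncate.
The coefficient of v^3 in the expansion is 20/3, so g′′′(0) = 3! * (20/3) = 40.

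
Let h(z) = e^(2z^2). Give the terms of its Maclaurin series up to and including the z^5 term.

2*z^4 + 2*z^2 + 1

h(0) = 1
h′(0) = 0
h′′(0) = 4
h′′′(0) = 0
h^(4)(0) = 48
h^(5)(0) = 0
Then c_k = h^(k)(0)/k! gives each Taylor coefficient.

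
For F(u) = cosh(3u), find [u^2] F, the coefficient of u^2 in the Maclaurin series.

9/2

Differentiate repeatedly and evaluate at the center.
F(0) = 1
F′(0) = 0
F′′(0) = 9
Then c_k = F^(k)(0)/k! gives each Taylor coefficient.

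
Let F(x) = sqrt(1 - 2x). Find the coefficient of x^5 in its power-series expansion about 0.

Differentiate repeatedly and evaluate at the center.

-7/8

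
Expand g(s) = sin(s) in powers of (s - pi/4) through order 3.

Use the known series and substitute for the argument.

-sqrt(2)*(s - pi/4)^3/12 - sqrt(2)*(s - pi/4)^2/4 + sqrt(2)*(s - pi/4)/2 + sqrt(2)/2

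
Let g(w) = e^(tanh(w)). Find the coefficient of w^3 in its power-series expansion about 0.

Plug the Maclaurin series of the inner function into that of the outer and collect terms.
So c_3 = g′′′(0)/3! = -1/6.

-1/6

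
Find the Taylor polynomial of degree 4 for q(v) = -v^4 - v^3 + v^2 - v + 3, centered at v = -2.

-(v + 2)^4 + 7*(v + 2)^3 - 17*(v + 2)^2 + 15*(v + 2) + 1

q(-2) = 1
q′(-2) = 15
q′′(-2) = -34
q′′′(-2) = 42
q^(4)(-2) = -24
Then c_k = q^(k)(-2)/k! gives each Taylor coefficient.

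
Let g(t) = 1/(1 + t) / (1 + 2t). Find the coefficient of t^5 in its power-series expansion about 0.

Expand each factor separately, then convolve coefficients.
[t^0] = 1;  [t^1] = -3;  [t^2] = 7;  [t^3] = -15;  [t^4] = 31;  [t^5] = -63.
So c_5 = g^(5)(0)/5! = -63.

-63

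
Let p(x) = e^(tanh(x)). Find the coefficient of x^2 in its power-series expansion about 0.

Let u equal the inner series; expand the outer function in u and truncate.
p(0) = 1
p′(0) = 1
p′′(0) = 1
Then c_k = p^(k)(0)/k! gives each Taylor coefficient.

1/2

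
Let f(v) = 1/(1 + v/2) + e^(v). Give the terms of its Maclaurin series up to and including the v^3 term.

v^3/24 + 3*v^2/4 + v/2 + 2

Combine the two series term by term.
f(0) = 2
f′(0) = 1/2
f′′(0) = 3/2
f′′′(0) = 1/4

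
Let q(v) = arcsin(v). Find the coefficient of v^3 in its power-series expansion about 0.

1/6

Use the known series and substitute for the argument.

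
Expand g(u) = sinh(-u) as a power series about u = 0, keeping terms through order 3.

Use the known series and substitute for the argument.
[u^0] = 0;  [u^1] = -1;  [u^2] = 0;  [u^3] = -1/6.

-u^3/6 - u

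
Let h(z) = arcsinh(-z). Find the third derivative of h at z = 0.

1

Use the known series and substitute for the argument.
The coefficient of z^3 in the expansion is 1/6, so h′′′(0) = 3! * (1/6) = 1.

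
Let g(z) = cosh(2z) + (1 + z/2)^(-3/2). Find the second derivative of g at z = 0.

79/16

Expand each term separately and add.
From the series, [z^2] g = 79/32; multiply by 2! = 2 to get 79/16.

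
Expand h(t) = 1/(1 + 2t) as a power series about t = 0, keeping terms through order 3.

-8*t^3 + 4*t^2 - 2*t + 1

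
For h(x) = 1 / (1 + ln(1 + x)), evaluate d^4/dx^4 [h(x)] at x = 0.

88

Expand as Σ (-1)^k u^k with u equal to the inner function's series.
The coefficient of x^4 in the expansion is 11/3, so h^(4)(0) = 4! * (11/3) = 88.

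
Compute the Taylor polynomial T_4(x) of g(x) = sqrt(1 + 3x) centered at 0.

-405*x^4/128 + 27*x^3/16 - 9*x^2/8 + 3*x/2 + 1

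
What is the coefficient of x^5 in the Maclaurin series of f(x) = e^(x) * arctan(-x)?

Write out both Maclaurin series and multiply, keeping only the needed powers.
f(0) = 0
f′(0) = -1
f′′(0) = -2
f′′′(0) = -1
f^(4)(0) = 4
f^(5)(0) = -9

-3/40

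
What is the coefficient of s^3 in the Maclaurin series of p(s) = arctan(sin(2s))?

Compose series: expand the inner function first, then feed it into the outer expansion.
p(0) = 0
p′(0) = 2
p′′(0) = 0
p′′′(0) = -24

-4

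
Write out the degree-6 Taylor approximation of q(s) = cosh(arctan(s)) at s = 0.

29*s^6/144 - 7*s^4/24 + s^2/2 + 1

Plug the Maclaurin series of the inner function into that of the outer and collect terms.
q(0) = 1
q′(0) = 0
q′′(0) = 1
q′′′(0) = 0
q^(4)(0) = -7
q^(5)(0) = 0
q^(6)(0) = 145
Dividing each by k! gives the coefficients c_0, ..., c_6.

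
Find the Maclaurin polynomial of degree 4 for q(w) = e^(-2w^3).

1 - 2*w^3

Use the known series and substitute for the argument.
q(0) = 1
q′(0) = 0
q′′(0) = 0
q′′′(0) = -12
q^(4)(0) = 0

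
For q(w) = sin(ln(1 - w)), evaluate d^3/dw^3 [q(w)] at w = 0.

-1

Compose series: expand the inner function first, then feed it into the outer expansion.
The coefficient of w^3 in the expansion is -1/6, so q′′′(0) = 3! * (-1/6) = -1.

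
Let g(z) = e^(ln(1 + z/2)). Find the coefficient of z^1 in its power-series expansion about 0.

Plug the Maclaurin series of the inner function into that of the outer and collect terms.
g(0) = 1
g′(0) = 1/2

1/2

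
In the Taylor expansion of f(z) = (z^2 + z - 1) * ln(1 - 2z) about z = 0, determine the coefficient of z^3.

Shift and add copies of the series according to the polynomial's terms.
[z^0] = 0;  [z^1] = 2;  [z^2] = 0;  [z^3] = -4/3.
So c_3 = f′′′(0)/3! = -4/3.

-4/3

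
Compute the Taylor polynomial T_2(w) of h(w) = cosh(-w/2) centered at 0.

w^2/8 + 1

[w^0] = 1;  [w^1] = 0;  [w^2] = 1/8.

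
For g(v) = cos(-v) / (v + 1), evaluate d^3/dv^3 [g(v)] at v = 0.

-3

Use 1/(1 - r) = Σ r^k on the denominator, then take the Cauchy product.
From the series, [v^3] g = -1/2; multiply by 3! = 6 to get -3.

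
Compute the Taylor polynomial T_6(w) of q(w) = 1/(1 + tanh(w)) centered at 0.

Plug the Maclaurin series of the inner function into that of the outer and collect terms.
q(0) = 1
q′(0) = -1
q′′(0) = 2
q′′′(0) = -4
q^(4)(0) = 8
q^(5)(0) = -16
q^(6)(0) = 32
The Taylor polynomial is Σ q^(k)(0)/k! · w^k.

2*w^6/45 - 2*w^5/15 + w^4/3 - 2*w^3/3 + w^2 - w + 1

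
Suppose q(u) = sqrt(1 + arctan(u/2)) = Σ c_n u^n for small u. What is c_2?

Plug the Maclaurin series of the inner function into that of the outer and collect terms.
q(0) = 1
q′(0) = 1/4
q′′(0) = -1/16
So c_2 = q′′(0)/2! = -1/32.

-1/32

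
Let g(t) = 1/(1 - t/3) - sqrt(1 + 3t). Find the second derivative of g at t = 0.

Add the two expansions coefficient-wise.
The coefficient of t^2 in the expansion is 89/72, so g′′(0) = 2! * (89/72) = 89/36.

89/36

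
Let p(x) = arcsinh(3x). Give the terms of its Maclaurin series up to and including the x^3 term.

Apply the Taylor formula c_k = f^(k)(a)/k!.
p(0) = 0
p′(0) = 3
p′′(0) = 0
p′′′(0) = -27

-9*x^3/2 + 3*x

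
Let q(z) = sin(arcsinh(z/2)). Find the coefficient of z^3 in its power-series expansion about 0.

-1/24

Substitute the inner expansion into the outer series and collect powers.
[z^0] = 0;  [z^1] = 1/2;  [z^2] = 0;  [z^3] = -1/24.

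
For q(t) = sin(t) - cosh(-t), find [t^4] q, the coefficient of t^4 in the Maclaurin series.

Add the two expansions coefficient-wise.
[t^0] = -1;  [t^1] = 1;  [t^2] = -1/2;  [t^3] = -1/6;  [t^4] = -1/24.

-1/24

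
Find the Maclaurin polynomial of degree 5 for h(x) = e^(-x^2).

x^4/2 - x^2 + 1

h(0) = 1
h′(0) = 0
h′′(0) = -2
h′′′(0) = 0
h^(4)(0) = 12
h^(5)(0) = 0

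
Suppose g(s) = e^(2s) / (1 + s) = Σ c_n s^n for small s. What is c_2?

1

Take the Cauchy product of the two expansions.
g(0) = 1
g′(0) = 1
g′′(0) = 2
So c_2 = g′′(0)/2! = 1.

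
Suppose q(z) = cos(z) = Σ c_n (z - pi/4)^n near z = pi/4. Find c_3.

sqrt(2)/12

q(pi/4) = sqrt(2)/2
q′(pi/4) = -sqrt(2)/2
q′′(pi/4) = -sqrt(2)/2
q′′′(pi/4) = sqrt(2)/2
Then c_k = q^(k)(pi/4)/k! gives each Taylor coefficient.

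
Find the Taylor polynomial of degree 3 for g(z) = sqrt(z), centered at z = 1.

(z - 1)^3/16 - (z - 1)^2/8 + (z - 1)/2 + 1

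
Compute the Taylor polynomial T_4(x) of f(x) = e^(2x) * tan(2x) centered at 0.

Take the Cauchy product of the two expansions.
f(0) = 0
f′(0) = 2
f′′(0) = 8
f′′′(0) = 40
f^(4)(0) = 192

8*x^4 + 20*x^3/3 + 4*x^2 + 2*x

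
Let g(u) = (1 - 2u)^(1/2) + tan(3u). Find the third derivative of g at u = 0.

Expand each term separately and add.
The coefficient of u^3 in the expansion is 17/2, so g′′′(0) = 3! * (17/2) = 51.

51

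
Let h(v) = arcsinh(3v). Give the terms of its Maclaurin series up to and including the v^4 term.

-9*v^3/2 + 3*v

h(0) = 0
h′(0) = 3
h′′(0) = 0
h′′′(0) = -27
h^(4)(0) = 0
The Taylor polynomial is Σ h^(k)(0)/k! · v^k.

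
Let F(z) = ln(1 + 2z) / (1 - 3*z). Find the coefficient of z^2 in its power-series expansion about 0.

Expand 1/(denominator) as a geometric series and multiply by the numerator's series.
F(0) = 0
F′(0) = 2
F′′(0) = 8
So c_2 = F′′(0)/2! = 4.

4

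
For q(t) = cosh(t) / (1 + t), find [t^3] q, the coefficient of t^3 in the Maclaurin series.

-3/2

Expand each factor separately, then convolve coefficients.
[t^0] = 1;  [t^1] = -1;  [t^2] = 3/2;  [t^3] = -3/2.
So c_3 = q′′′(0)/3! = -3/2.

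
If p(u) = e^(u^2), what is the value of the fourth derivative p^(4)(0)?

Apply the Taylor formula c_k = f^(k)(a)/k!.
The coefficient of u^4 in the expansion is 1/2, so p^(4)(0) = 4! * (1/2) = 12.

12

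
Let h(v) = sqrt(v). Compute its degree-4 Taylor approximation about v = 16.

-5*(v - 16)^4/2097152 + (v - 16)^3/16384 - (v - 16)^2/512 + (v - 16)/8 + 4

h(16) = 4
h′(16) = 1/8
h′′(16) = -1/256
h′′′(16) = 3/8192
h^(4)(16) = -15/262144
Dividing each by k! gives the coefficients c_0, ..., c_4.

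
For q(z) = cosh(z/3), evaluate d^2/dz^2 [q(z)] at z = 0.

Apply the Taylor formula c_k = f^(k)(a)/k!.
The coefficient of z^2 in the expansion is 1/18, so q′′(0) = 2! * (1/18) = 1/9.

1/9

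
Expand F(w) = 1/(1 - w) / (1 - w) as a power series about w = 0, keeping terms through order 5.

6*w^5 + 5*w^4 + 4*w^3 + 3*w^2 + 2*w + 1

Take the Cauchy product of the two expansions.
[w^0] = 1;  [w^1] = 2;  [w^2] = 3;  [w^3] = 4;  [w^4] = 5;  [w^5] = 6.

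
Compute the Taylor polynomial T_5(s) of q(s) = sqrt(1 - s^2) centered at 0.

[s^0] = 1;  [s^1] = 0;  [s^2] = -1/2;  [s^3] = 0;  [s^4] = -1/8;  [s^5] = 0.

-s^4/8 - s^2/2 + 1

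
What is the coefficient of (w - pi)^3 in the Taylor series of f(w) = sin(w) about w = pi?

f(pi) = 0
f′(pi) = -1
f′′(pi) = 0
f′′′(pi) = 1
The Taylor polynomial is Σ f^(k)(pi)/k! · (w - pi)^k.

1/6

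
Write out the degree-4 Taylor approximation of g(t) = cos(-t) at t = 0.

g(0) = 1
g′(0) = 0
g′′(0) = -1
g′′′(0) = 0
g^(4)(0) = 1
Then c_k = g^(k)(0)/k! gives each Taylor coefficient.

t^4/24 - t^2/2 + 1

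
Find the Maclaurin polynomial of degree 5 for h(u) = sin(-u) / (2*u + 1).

Multiply the numerator's expansion by the denominator's geometric series.

-1841*u^5/120 + 23*u^4/3 - 23*u^3/6 + 2*u^2 - u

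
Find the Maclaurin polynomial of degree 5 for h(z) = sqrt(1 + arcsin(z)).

Let u equal the inner series; expand the outer function in u and truncate.
[z^0] = 1;  [z^1] = 1/2;  [z^2] = -1/8;  [z^3] = 7/48;  [z^4] = -31/384;  [z^5] = 123/1280.

123*z^5/1280 - 31*z^4/384 + 7*z^3/48 - z^2/8 + z/2 + 1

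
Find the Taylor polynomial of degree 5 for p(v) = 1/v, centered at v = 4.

p(4) = 1/4
p′(4) = -1/16
p′′(4) = 1/32
p′′′(4) = -3/128
p^(4)(4) = 3/128
p^(5)(4) = -15/512

-(v - 4)^5/4096 + (v - 4)^4/1024 - (v - 4)^3/256 + (v - 4)^2/64 - (v - 4)/16 + 1/4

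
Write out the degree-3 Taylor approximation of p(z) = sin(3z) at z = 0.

-9*z^3/2 + 3*z

Apply the Taylor formula c_k = f^(k)(a)/k!.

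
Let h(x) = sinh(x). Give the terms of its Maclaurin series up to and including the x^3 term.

x^3/6 + x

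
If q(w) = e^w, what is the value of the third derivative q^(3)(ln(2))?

2

From the series, [(w - ln(2))^3] q = 1/3; multiply by 3! = 6 to get 2.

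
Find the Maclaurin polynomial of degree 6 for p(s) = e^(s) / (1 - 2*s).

75973*s^6/720 + 6331*s^5/120 + 211*s^4/8 + 79*s^3/6 + 13*s^2/2 + 3*s + 1

Use 1/(1 - r) = Σ r^k on the denominator, then take the Cauchy product.
[s^0] = 1;  [s^1] = 3;  [s^2] = 13/2;  [s^3] = 79/6;  [s^4] = 211/8;  [s^5] = 6331/120;  [s^6] = 75973/720.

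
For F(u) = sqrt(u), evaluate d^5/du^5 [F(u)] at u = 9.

The coefficient of (u - 9)^5 in the expansion is 7/5038848, so F^(5)(9) = 5! * (7/5038848) = 35/209952.

35/209952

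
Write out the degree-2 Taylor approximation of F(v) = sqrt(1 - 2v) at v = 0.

Compute the successive derivatives at the expansion point and divide by k!.
F(0) = 1
F′(0) = -1
F′′(0) = -1

-v^2/2 - v + 1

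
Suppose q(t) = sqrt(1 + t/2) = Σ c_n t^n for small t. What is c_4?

Compute the successive derivatives at the expansion point and divide by k!.
[t^0] = 1;  [t^1] = 1/4;  [t^2] = -1/32;  [t^3] = 1/128;  [t^4] = -5/2048.

-5/2048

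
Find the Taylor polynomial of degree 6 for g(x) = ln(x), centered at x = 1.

-(x - 1)^6/6 + (x - 1)^5/5 - (x - 1)^4/4 + (x - 1)^3/3 - (x - 1)^2/2 + (x - 1)

Compute the successive derivatives at the expansion point and divide by k!.
g(1) = 0
g′(1) = 1
g′′(1) = -1
g′′′(1) = 2
g^(4)(1) = -6
g^(5)(1) = 24
g^(6)(1) = -120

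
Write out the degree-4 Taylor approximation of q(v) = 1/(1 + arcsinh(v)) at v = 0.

Plug the Maclaurin series of the inner function into that of the outer and collect terms.
[v^0] = 1;  [v^1] = -1;  [v^2] = 1;  [v^3] = -5/6;  [v^4] = 2/3.

2*v^4/3 - 5*v^3/6 + v^2 - v + 1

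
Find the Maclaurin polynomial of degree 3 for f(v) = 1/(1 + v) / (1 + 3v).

Write out both Maclaurin series and multiply, keeping only the needed powers.
f(0) = 1
f′(0) = -4
f′′(0) = 26
f′′′(0) = -240

-40*v^3 + 13*v^2 - 4*v + 1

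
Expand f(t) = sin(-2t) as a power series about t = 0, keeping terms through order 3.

Apply the Taylor formula c_k = f^(k)(a)/k!.
f(0) = 0
f′(0) = -2
f′′(0) = 0
f′′′(0) = 8

4*t^3/3 - 2*t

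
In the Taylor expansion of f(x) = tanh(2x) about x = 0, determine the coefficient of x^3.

-8/3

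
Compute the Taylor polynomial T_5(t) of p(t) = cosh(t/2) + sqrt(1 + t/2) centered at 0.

Expand each term separately and add.
p(0) = 2
p′(0) = 1/4
p′′(0) = 3/16
p′′′(0) = 3/64
p^(4)(0) = 1/256
p^(5)(0) = 105/1024

7*t^5/8192 + t^4/6144 + t^3/128 + 3*t^2/32 + t/4 + 2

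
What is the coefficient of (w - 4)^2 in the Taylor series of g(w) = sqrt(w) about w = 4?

-1/64

Apply the Taylor formula c_k = f^(k)(a)/k!.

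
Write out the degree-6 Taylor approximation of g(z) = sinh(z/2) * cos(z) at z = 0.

41*z^5/3840 - 11*z^3/48 + z/2

Multiply the two series term by term and collect like powers.
g(0) = 0
g′(0) = 1/2
g′′(0) = 0
g′′′(0) = -11/8
g^(4)(0) = 0
g^(5)(0) = 41/32
g^(6)(0) = 0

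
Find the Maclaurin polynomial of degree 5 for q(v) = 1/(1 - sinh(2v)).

Compose series: expand the inner function first, then feed it into the outer expansion.

724*v^5/15 + 64*v^4/3 + 28*v^3/3 + 4*v^2 + 2*v + 1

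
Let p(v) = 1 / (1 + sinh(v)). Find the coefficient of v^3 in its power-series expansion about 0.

-7/6

Expand as Σ (-1)^k u^k with u equal to the inner function's series.
[v^0] = 1;  [v^1] = -1;  [v^2] = 1;  [v^3] = -7/6.
So c_3 = p′′′(0)/3! = -7/6.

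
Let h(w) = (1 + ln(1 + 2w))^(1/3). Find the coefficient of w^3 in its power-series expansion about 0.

Let u equal the inner series; expand the outer function in u and truncate.
h(0) = 1
h′(0) = 2/3
h′′(0) = -20/9
h′′′(0) = 368/27
Then c_k = h^(k)(0)/k! gives each Taylor coefficient.

184/81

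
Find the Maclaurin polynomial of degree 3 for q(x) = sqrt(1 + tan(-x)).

-11*x^3/48 - x^2/8 - x/2 + 1

Let u equal the inner series; expand the outer function in u and truncate.
q(0) = 1
q′(0) = -1/2
q′′(0) = -1/4
q′′′(0) = -11/8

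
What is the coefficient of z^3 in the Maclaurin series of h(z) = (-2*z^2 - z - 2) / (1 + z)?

Multiply each power in the prefactor through the base expansion.
h(0) = -2
h′(0) = 1
h′′(0) = -6
h′′′(0) = 18
Then c_k = h^(k)(0)/k! gives each Taylor coefficient.

3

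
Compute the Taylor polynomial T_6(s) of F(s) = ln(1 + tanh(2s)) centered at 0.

Let u equal the inner series; expand the outer function in u and truncate.
F(0) = 0
F′(0) = 2
F′′(0) = -4
F′′′(0) = 0
F^(4)(0) = 32
F^(5)(0) = 0
F^(6)(0) = -1024
The Taylor polynomial is Σ F^(k)(0)/k! · s^k.

-64*s^6/45 + 4*s^4/3 - 2*s^2 + 2*s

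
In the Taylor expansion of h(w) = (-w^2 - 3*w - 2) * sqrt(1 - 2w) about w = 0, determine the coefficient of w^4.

Shift and add copies of the series according to the polynomial's terms.
h(0) = -2
h′(0) = -1
h′′(0) = 6
h′′′(0) = 21
h^(4)(0) = 78
Dividing each by k! gives the coefficients c_0, ..., c_4.

13/4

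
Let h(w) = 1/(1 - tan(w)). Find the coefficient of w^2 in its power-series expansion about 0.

Plug the Maclaurin series of the inner function into that of the outer and collect terms.
[w^0] = 1;  [w^1] = 1;  [w^2] = 1.
So c_2 = h′′(0)/2! = 1.

1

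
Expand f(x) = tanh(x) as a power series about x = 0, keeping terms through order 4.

Apply the Taylor formula c_k = f^(k)(a)/k!.
[x^0] = 0;  [x^1] = 1;  [x^2] = 0;  [x^3] = -1/3;  [x^4] = 0.

-x^3/3 + x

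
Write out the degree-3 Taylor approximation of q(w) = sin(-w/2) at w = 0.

q(0) = 0
q′(0) = -1/2
q′′(0) = 0
q′′′(0) = 1/8

w^3/48 - w/2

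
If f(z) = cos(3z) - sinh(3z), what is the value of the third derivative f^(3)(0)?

-27

Add the two expansions coefficient-wise.
From the series, [z^3] f = -9/2; multiply by 3! = 6 to get -27.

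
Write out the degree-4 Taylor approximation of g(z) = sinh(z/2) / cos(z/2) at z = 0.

Divide the numerator series by the denominator series (power-series long division).
g(0) = 0
g′(0) = 1/2
g′′(0) = 0
g′′′(0) = 1/2
g^(4)(0) = 0
The Taylor polynomial is Σ g^(k)(0)/k! · z^k.

z^3/12 + z/2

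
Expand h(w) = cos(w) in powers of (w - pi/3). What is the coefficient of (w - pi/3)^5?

h(pi/3) = 1/2
h′(pi/3) = -sqrt(3)/2
h′′(pi/3) = -1/2
h′′′(pi/3) = sqrt(3)/2
h^(4)(pi/3) = 1/2
h^(5)(pi/3) = -sqrt(3)/2

-sqrt(3)/240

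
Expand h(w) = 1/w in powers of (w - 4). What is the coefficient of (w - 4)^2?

Differentiate repeatedly and evaluate at the center.
h(4) = 1/4
h′(4) = -1/16
h′′(4) = 1/32
So c_2 = h′′(4)/2! = 1/64.

1/64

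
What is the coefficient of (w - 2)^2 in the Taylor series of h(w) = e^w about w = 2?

h(2) = e^(2)
h′(2) = e^(2)
h′′(2) = e^(2)
So c_2 = h′′(2)/2! = e^(2)/2.

e^(2)/2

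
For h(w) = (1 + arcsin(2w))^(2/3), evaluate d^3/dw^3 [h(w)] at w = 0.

Substitute the inner expansion into the outer series and collect powers.
The coefficient of w^3 in the expansion is 104/81, so h′′′(0) = 3! * (104/81) = 208/27.

208/27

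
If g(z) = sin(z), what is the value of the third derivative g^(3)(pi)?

1

The coefficient of (z - pi)^3 in the expansion is 1/6, so g′′′(pi) = 3! * (1/6) = 1.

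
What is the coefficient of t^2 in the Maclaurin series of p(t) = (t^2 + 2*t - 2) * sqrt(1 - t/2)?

Multiply each power in the prefactor through the base expansion.

9/16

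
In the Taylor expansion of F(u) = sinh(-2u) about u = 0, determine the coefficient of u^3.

Compute the successive derivatives at the expansion point and divide by k!.
F(0) = 0
F′(0) = -2
F′′(0) = 0
F′′′(0) = -8
The Taylor polynomial is Σ F^(k)(0)/k! · u^k.

-4/3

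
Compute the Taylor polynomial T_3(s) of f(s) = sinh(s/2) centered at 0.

f(0) = 0
f′(0) = 1/2
f′′(0) = 0
f′′′(0) = 1/8
The Taylor polynomial is Σ f^(k)(0)/k! · s^k.

s^3/48 + s/2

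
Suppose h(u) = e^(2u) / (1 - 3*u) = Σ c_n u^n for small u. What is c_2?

Multiply the numerator's expansion by the denominator's geometric series.

17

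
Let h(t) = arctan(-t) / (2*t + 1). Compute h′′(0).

Multiply the numerator's expansion by the denominator's geometric series.
The coefficient of t^2 in the expansion is 2, so h′′(0) = 2! * (2) = 4.

4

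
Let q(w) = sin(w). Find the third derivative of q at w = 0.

-1

The coefficient of w^3 in the expansion is -1/6, so q′′′(0) = 3! * (-1/6) = -1.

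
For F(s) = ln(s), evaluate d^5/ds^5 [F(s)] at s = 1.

Compute the successive derivatives at the expansion point and divide by k!.
From the series, [(s - 1)^5] F = 1/5; multiply by 5! = 120 to get 24.

24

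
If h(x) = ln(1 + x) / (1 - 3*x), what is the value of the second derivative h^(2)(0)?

5

Expand 1/(denominator) as a geometric series and multiply by the numerator's series.
From the series, [x^2] h = 5/2; multiply by 2! = 2 to get 5.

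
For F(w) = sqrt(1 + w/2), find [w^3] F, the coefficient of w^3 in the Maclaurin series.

1/128

F(0) = 1
F′(0) = 1/4
F′′(0) = -1/16
F′′′(0) = 3/64
Then c_k = F^(k)(0)/k! gives each Taylor coefficient.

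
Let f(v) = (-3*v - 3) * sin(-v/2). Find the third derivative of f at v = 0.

Multiply each power in the prefactor through the base expansion.
From the series, [v^3] f = -1/16; multiply by 3! = 6 to get -3/8.

-3/8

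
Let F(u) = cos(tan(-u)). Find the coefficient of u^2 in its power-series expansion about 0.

-1/2

Plug the Maclaurin series of the inner function into that of the outer and collect terms.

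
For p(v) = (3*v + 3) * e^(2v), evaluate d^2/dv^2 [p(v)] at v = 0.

Multiply each power in the prefactor through the base expansion.
From the series, [v^2] p = 12; multiply by 2! = 2 to get 24.

24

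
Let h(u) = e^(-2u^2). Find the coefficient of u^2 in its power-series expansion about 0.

-2

h(0) = 1
h′(0) = 0
h′′(0) = -4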